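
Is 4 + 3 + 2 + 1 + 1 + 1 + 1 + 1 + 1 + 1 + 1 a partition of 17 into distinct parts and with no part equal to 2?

The parts sum to 17, and the condition 'all summands are distinct' is violated.

No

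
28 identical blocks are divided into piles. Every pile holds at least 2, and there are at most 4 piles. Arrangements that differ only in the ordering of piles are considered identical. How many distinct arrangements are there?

174

There are 174 such partitions.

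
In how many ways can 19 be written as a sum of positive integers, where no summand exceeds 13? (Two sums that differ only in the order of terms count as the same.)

471

Direct enumeration gives 471 partitions.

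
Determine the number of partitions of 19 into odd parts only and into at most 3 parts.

They are:
19
1, 1, 17
1, 3, 15
1, 5, 13
3, 3, 13
1, 7, 11
3, 5, 11
1, 9, 9
3, 7, 9
5, 5, 9
5, 7, 7
Counting gives 11.

11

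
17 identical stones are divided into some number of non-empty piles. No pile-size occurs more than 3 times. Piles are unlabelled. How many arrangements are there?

Direct enumeration gives 166 partitions.

166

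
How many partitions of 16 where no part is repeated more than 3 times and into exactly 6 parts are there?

23

The partitions of 16 that satisfy the conditions:
1, 1, 1, 2, 2, 9
1, 1, 1, 2, 3, 8
1, 1, 2, 2, 2, 8
1, 1, 1, 2, 4, 7
1, 1, 1, 3, 3, 7
1, 1, 2, 2, 3, 7
1, 1, 1, 2, 5, 6
1, 1, 1, 3, 4, 6
1, 1, 2, 2, 4, 6
1, 1, 2, 3, 3, 6
1, 2, 2, 2, 3, 6
1, 1, 1, 3, 5, 5
1, 1, 2, 2, 5, 5
1, 1, 1, 4, 4, 5
1, 1, 2, 3, 4, 5
1, 2, 2, 2, 4, 5
1, 1, 3, 3, 3, 5
1, 2, 2, 3, 3, 5
1, 1, 2, 4, 4, 4
1, 1, 3, 3, 4, 4
1, 2, 2, 3, 4, 4
1, 2, 3, 3, 3, 4
2, 2, 2, 3, 3, 4
Counting gives 23.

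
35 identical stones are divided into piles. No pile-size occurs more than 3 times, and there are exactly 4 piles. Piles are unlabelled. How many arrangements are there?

Counting exhaustively, 321 partitions satisfy the conditions.

321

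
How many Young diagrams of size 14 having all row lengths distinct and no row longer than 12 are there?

20

They are:
12, 2
11, 3
11, 2, 1
10, 4
10, 3, 1
9, 5
9, 4, 1
9, 3, 2
8, 6
8, 5, 1
8, 4, 2
8, 3, 2, 1
7, 6, 1
7, 5, 2
7, 4, 3
7, 4, 2, 1
6, 5, 3
6, 5, 2, 1
6, 4, 3, 1
5, 4, 3, 2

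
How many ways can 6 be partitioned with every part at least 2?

4

They are:
6
4,2
3,3
2,2,2
Counting gives 4.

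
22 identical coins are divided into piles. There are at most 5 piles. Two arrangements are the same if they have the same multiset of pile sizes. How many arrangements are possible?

255

A full systematic count gives 255.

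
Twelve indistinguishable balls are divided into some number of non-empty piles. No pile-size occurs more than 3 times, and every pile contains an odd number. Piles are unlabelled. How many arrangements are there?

Listing the qualifying partitions of 12:
11, 1
9, 3
9, 1, 1, 1
7, 5
7, 3, 1, 1
5, 5, 1, 1
5, 3, 3, 1
3, 3, 3, 1, 1, 1
Counting gives 8.

8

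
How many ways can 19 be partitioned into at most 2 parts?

Listing the qualifying partitions of 19:
19
18+1
17+2
16+3
15+4
14+5
13+6
12+7
11+8
10+9

10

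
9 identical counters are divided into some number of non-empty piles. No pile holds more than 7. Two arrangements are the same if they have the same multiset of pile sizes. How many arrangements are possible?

A partial list (first 12 by largest part):
7, 2
7, 1, 1
6, 3
6, 2, 1
6, 1, 1, 1
5, 4
5, 3, 1
5, 2, 2
5, 2, 1, 1
5, 1, 1, 1, 1
4, 4, 1
4, 3, 2
…and 16 more, for 28 total.

28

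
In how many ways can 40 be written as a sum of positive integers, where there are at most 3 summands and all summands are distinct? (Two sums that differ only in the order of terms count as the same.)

There are 134 such partitions.

134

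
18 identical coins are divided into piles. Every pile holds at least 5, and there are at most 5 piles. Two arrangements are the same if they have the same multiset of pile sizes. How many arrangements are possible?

9

Enumerating:
18
13,5
12,6
11,7
10,8
9,9
8,5,5
7,6,5
6,6,6
That's 9 in total.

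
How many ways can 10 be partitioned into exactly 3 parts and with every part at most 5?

Enumerating:
1, 4, 5
2, 3, 5
2, 4, 4
3, 3, 4
That's 4 in total.

4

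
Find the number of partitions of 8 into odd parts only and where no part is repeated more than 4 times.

The partitions of 8 that satisfy the conditions:
1 + 7
3 + 5
1 + 1 + 1 + 5
1 + 1 + 3 + 3

4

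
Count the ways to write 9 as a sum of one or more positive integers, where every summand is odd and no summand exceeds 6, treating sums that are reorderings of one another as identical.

6

Listing the qualifying partitions of 9:
5 + 3 + 1
5 + 1 + 1 + 1 + 1
3 + 3 + 3
3 + 3 + 1 + 1 + 1
3 + 1 + 1 + 1 + 1 + 1 + 1
1 + 1 + 1 + 1 + 1 + 1 + 1 + 1 + 1
That's 6 in total.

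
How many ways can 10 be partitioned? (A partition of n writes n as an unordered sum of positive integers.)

42

There are too many to list fully; the first 12 (by largest part) are:
10
9, 1
8, 2
8, 1, 1
7, 3
7, 2, 1
7, 1, 1, 1
6, 4
6, 3, 1
6, 2, 2
6, 2, 1, 1
6, 1, 1, 1, 1
…and 30 more, for 42 total.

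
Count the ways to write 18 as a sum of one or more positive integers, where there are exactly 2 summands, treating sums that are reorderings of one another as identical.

Listing the qualifying partitions of 18:
17+1
16+2
15+3
14+4
13+5
12+6
11+7
10+8
9+9
Counting gives 9.

9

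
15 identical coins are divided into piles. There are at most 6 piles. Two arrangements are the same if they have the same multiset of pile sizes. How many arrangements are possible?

110

Systematic enumeration (by largest part, then next-largest, …) yields 110.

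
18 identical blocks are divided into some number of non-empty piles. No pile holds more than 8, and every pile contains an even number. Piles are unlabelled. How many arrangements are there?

The partitions of 18 that satisfy the conditions:
2,8,8
4,6,8
2,2,6,8
2,4,4,8
2,2,2,4,8
2,2,2,2,2,8
6,6,6
2,4,6,6
2,2,2,6,6
4,4,4,6
2,2,4,4,6
2,2,2,2,4,6
2,2,2,2,2,2,6
2,4,4,4,4
2,2,2,4,4,4
2,2,2,2,2,4,4
2,2,2,2,2,2,2,4
2,2,2,2,2,2,2,2,2
That's 18 in total.

18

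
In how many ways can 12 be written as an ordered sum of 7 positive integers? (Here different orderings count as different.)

By stars and bars with positive parts, the count is C(11,6) = 462.

462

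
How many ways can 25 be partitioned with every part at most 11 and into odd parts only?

Systematic enumeration (by largest part, then next-largest, …) yields 103.

103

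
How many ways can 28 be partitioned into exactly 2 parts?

14

Listing the qualifying partitions of 28:
27, 1
26, 2
25, 3
24, 4
23, 5
22, 6
21, 7
20, 8
19, 9
18, 10
17, 11
16, 12
15, 13
14, 14
Counting gives 14.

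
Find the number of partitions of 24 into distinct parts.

Direct enumeration gives 122 partitions.

122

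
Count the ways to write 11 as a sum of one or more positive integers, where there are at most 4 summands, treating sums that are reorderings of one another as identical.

27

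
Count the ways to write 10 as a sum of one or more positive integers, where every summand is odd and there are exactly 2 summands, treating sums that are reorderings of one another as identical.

3

They are:
9, 1
7, 3
5, 5
Counting gives 3.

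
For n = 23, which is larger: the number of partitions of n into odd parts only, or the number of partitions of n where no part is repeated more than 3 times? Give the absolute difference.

Partitions of 23 into odd parts only: 104.
Partitions of 23 where no part is repeated more than 3 times: 592.
|104 − 592| = 488.

488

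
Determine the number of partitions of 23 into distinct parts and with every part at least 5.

They are:
23
18+5
17+6
16+7
15+8
14+9
13+10
12+11
12+6+5
11+7+5
10+8+5
10+7+6
9+8+6
Counting gives 13.

13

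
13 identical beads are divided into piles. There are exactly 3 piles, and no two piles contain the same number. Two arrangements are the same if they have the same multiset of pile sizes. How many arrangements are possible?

8

Enumerating:
10 + 2 + 1
9 + 3 + 1
8 + 4 + 1
8 + 3 + 2
7 + 5 + 1
7 + 4 + 2
6 + 5 + 2
6 + 4 + 3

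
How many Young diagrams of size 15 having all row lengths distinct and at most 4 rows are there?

26

A partial list (first 12 by largest part):
15
14,1
13,2
12,3
12,2,1
11,4
11,3,1
10,5
10,4,1
10,3,2
9,6
9,5,1
…and 14 more, for 26 total.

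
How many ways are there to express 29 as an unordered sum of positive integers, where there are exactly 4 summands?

A full systematic count gives 185.

185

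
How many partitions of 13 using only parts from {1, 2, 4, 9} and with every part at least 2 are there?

2

Enumerating:
9+4
9+2+2
That's 2 in total.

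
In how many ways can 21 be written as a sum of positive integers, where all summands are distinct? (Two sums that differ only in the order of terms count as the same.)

76

There are 76 such partitions.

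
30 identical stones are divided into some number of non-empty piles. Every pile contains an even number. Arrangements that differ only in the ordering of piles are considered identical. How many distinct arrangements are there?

176

Direct enumeration gives 176 partitions.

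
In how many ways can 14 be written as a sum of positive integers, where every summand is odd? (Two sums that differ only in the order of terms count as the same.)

22

The partitions of 14 that satisfy the conditions:
1+13
3+11
1+1+1+11
5+9
1+1+3+9
1+1+1+1+1+9
7+7
1+1+5+7
1+3+3+7
1+1+1+1+3+7
1+1+1+1+1+1+1+7
1+3+5+5
1+1+1+1+5+5
3+3+3+5
1+1+1+3+3+5
1+1+1+1+1+1+3+5
1+1+1+1+1+1+1+1+1+5
1+1+3+3+3+3
1+1+1+1+1+3+3+3
1+1+1+1+1+1+1+1+3+3
1+1+1+1+1+1+1+1+1+1+1+3
1+1+1+1+1+1+1+1+1+1+1+1+1+1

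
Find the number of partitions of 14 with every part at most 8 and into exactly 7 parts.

15

They are:
8, 1, 1, 1, 1, 1, 1
7, 2, 1, 1, 1, 1, 1
6, 3, 1, 1, 1, 1, 1
6, 2, 2, 1, 1, 1, 1
5, 4, 1, 1, 1, 1, 1
5, 3, 2, 1, 1, 1, 1
5, 2, 2, 2, 1, 1, 1
4, 4, 2, 1, 1, 1, 1
4, 3, 3, 1, 1, 1, 1
4, 3, 2, 2, 1, 1, 1
4, 2, 2, 2, 2, 1, 1
3, 3, 3, 2, 1, 1, 1
3, 3, 2, 2, 2, 1, 1
3, 2, 2, 2, 2, 2, 1
2, 2, 2, 2, 2, 2, 2
That's 15 in total.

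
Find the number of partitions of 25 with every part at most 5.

377

Enumerating by decreasing first part gives 377 partitions in all.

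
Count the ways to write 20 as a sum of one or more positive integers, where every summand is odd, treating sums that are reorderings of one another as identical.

64

There are too many to list fully; the first 12 (by largest part) are:
19,1
17,3
17,1,1,1
15,5
15,3,1,1
15,1,1,1,1,1
13,7
13,5,1,1
13,3,3,1
13,3,1,1,1,1
13,1,1,1,1,1,1,1
11,9
…and 52 more, for 64 total.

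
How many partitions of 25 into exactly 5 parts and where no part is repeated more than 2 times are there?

There are 148 such partitions.

148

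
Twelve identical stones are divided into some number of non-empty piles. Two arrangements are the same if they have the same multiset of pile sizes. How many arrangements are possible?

Systematic enumeration (by largest part, then next-largest, …) yields 77.

77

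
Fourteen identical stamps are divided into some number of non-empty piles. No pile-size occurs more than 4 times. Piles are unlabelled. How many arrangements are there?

100

Systematic enumeration (by largest part, then next-largest, …) yields 100.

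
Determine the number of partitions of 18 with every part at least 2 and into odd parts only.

8

Listing the qualifying partitions of 18:
15, 3
13, 5
11, 7
9, 9
9, 3, 3, 3
7, 5, 3, 3
5, 5, 5, 3
3, 3, 3, 3, 3, 3
That's 8 in total.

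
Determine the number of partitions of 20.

Counting exhaustively, 627 partitions satisfy the conditions.

627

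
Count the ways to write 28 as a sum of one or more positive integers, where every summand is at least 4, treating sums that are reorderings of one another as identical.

100

Direct enumeration gives 100 partitions.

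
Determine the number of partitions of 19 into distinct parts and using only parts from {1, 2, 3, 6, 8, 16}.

Enumerating:
3,16
1,2,16
2,3,6,8
That's 3 in total.

3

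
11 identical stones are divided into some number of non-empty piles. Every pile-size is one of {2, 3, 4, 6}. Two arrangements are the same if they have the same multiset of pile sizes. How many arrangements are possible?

Listing the qualifying partitions of 11:
6,3,2
4,4,3
4,3,2,2
3,3,3,2
3,2,2,2,2

5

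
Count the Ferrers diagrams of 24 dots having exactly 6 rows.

Enumerating by decreasing first part gives 199 partitions in all.

199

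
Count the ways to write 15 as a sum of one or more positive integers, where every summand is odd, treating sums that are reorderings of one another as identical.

There are too many to list fully; the first 12 (by largest part) are:
15
13+1+1
11+3+1
11+1+1+1+1
9+5+1
9+3+3
9+3+1+1+1
9+1+1+1+1+1+1
7+7+1
7+5+3
7+5+1+1+1
7+3+3+1+1
…and 15 more, for 27 total.

27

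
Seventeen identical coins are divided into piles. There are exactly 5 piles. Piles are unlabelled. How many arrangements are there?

47

A partial list (first 12 by largest part):
13+1+1+1+1
12+2+1+1+1
11+3+1+1+1
11+2+2+1+1
10+4+1+1+1
10+3+2+1+1
10+2+2+2+1
9+5+1+1+1
9+4+2+1+1
9+3+3+1+1
9+3+2+2+1
9+2+2+2+2
…and 35 more, for 47 total.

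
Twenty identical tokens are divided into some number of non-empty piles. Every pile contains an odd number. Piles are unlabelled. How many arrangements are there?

A partial list (first 12 by largest part):
19,1
17,3
17,1,1,1
15,5
15,3,1,1
15,1,1,1,1,1
13,7
13,5,1,1
13,3,3,1
13,3,1,1,1,1
13,1,1,1,1,1,1,1
11,9
…and 52 more, for 64 total.

64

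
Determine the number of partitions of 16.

231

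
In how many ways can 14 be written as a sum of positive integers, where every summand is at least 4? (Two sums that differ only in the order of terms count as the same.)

They are:
14
10 + 4
9 + 5
8 + 6
7 + 7
6 + 4 + 4
5 + 5 + 4
Counting gives 7.

7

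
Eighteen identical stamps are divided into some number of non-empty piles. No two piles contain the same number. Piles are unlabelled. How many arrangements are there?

46

A partial list (first 12 by largest part):
18
1 + 17
2 + 16
3 + 15
1 + 2 + 15
4 + 14
1 + 3 + 14
5 + 13
1 + 4 + 13
2 + 3 + 13
6 + 12
1 + 5 + 12
…and 34 more, for 46 total.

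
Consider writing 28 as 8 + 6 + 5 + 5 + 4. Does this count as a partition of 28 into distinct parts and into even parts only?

No

The parts sum to 28, and the condition 'all summands are distinct' is violated.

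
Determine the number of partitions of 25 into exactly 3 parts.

A partial list (first 12 by largest part):
23 + 1 + 1
22 + 2 + 1
21 + 3 + 1
21 + 2 + 2
20 + 4 + 1
20 + 3 + 2
19 + 5 + 1
19 + 4 + 2
19 + 3 + 3
18 + 6 + 1
18 + 5 + 2
18 + 4 + 3
…and 40 more, for 52 total.

52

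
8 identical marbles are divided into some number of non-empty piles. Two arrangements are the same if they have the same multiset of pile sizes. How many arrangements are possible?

22

They are:
8
7+1
6+2
6+1+1
5+3
5+2+1
5+1+1+1
4+4
4+3+1
4+2+2
4+2+1+1
4+1+1+1+1
3+3+2
3+3+1+1
3+2+2+1
3+2+1+1+1
3+1+1+1+1+1
2+2+2+2
2+2+2+1+1
2+2+1+1+1+1
2+1+1+1+1+1+1
1+1+1+1+1+1+1+1
That's 22 in total.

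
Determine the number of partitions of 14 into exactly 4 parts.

23

Enumerating:
11,1,1,1
10,2,1,1
9,3,1,1
9,2,2,1
8,4,1,1
8,3,2,1
8,2,2,2
7,5,1,1
7,4,2,1
7,3,3,1
7,3,2,2
6,6,1,1
6,5,2,1
6,4,3,1
6,4,2,2
6,3,3,2
5,5,3,1
5,5,2,2
5,4,4,1
5,4,3,2
5,3,3,3
4,4,4,2
4,4,3,3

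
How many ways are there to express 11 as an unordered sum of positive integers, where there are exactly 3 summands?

Enumerating:
9+1+1
8+2+1
7+3+1
7+2+2
6+4+1
6+3+2
5+5+1
5+4+2
5+3+3
4+4+3
Counting gives 10.

10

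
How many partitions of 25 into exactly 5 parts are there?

192

A full systematic count gives 192.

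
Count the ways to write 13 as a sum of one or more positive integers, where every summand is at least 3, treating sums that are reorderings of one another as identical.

10

Enumerating:
13
10,3
9,4
8,5
7,6
7,3,3
6,4,3
5,5,3
5,4,4
4,3,3,3
That's 10 in total.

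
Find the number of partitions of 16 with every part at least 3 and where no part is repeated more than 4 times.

The partitions of 16 that satisfy the conditions:
16
13 + 3
12 + 4
11 + 5
10 + 6
10 + 3 + 3
9 + 7
9 + 4 + 3
8 + 8
8 + 5 + 3
8 + 4 + 4
7 + 6 + 3
7 + 5 + 4
7 + 3 + 3 + 3
6 + 6 + 4
6 + 5 + 5
6 + 4 + 3 + 3
5 + 5 + 3 + 3
5 + 4 + 4 + 3
4 + 4 + 4 + 4
4 + 3 + 3 + 3 + 3

21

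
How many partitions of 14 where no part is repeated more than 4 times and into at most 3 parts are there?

The partitions of 14 that satisfy the conditions:
14
13 + 1
12 + 2
12 + 1 + 1
11 + 3
11 + 2 + 1
10 + 4
10 + 3 + 1
10 + 2 + 2
9 + 5
9 + 4 + 1
9 + 3 + 2
8 + 6
8 + 5 + 1
8 + 4 + 2
8 + 3 + 3
7 + 7
7 + 6 + 1
7 + 5 + 2
7 + 4 + 3
6 + 6 + 2
6 + 5 + 3
6 + 4 + 4
5 + 5 + 4
That's 24 in total.

24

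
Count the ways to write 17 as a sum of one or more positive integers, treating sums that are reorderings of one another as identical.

There are 297 such partitions.

297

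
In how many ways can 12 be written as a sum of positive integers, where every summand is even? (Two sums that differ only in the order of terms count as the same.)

11

Listing the qualifying partitions of 12:
12
10,2
8,4
8,2,2
6,6
6,4,2
6,2,2,2
4,4,4
4,4,2,2
4,2,2,2,2
2,2,2,2,2,2
Counting gives 11.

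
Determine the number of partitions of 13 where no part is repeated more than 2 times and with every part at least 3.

Enumerating:
13
3 + 10
4 + 9
5 + 8
6 + 7
3 + 3 + 7
3 + 4 + 6
3 + 5 + 5
4 + 4 + 5

9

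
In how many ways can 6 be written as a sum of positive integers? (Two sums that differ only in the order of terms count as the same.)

11

The partitions of 6 that satisfy the conditions:
6
5,1
4,2
4,1,1
3,3
3,2,1
3,1,1,1
2,2,2
2,2,1,1
2,1,1,1,1
1,1,1,1,1,1
Counting gives 11.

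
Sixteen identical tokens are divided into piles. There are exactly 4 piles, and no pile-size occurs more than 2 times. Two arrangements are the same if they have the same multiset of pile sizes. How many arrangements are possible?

29

There are too many to list fully; the first 12 (by largest part) are:
12,2,1,1
11,3,1,1
11,2,2,1
10,4,1,1
10,3,2,1
9,5,1,1
9,4,2,1
9,3,3,1
9,3,2,2
8,6,1,1
8,5,2,1
8,4,3,1
…and 17 more, for 29 total.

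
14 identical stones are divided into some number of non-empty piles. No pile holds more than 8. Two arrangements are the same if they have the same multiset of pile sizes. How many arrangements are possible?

There are 116 such partitions.

116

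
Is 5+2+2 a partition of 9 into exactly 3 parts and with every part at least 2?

Yes

The parts sum to 9, and the condition 'there are exactly 3 summands' holds; the condition 'every summand is at least 2' holds.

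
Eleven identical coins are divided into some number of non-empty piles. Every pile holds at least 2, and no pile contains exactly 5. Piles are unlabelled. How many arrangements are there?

10

The partitions of 11 that satisfy the conditions:
11
2+9
3+8
4+7
2+2+7
2+3+6
3+4+4
2+2+3+4
2+3+3+3
2+2+2+2+3
Counting gives 10.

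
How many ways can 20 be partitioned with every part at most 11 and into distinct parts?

39

A partial list (first 12 by largest part):
11,9
11,8,1
11,7,2
11,6,3
11,6,2,1
11,5,4
11,5,3,1
11,4,3,2
10,9,1
10,8,2
10,7,3
10,7,2,1
…and 27 more, for 39 total.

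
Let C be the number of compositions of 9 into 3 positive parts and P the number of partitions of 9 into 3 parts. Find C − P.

Compositions: C(8,2) = 28.
Partitions of 9 into exactly 3 parts: 7.
Difference: 28 − 7 = 21.

21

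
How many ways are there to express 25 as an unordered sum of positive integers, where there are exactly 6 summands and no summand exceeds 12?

A full systematic count gives 193.

193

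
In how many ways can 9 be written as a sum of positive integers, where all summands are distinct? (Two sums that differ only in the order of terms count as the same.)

Listing the qualifying partitions of 9:
9
8+1
7+2
6+3
6+2+1
5+4
5+3+1
4+3+2

8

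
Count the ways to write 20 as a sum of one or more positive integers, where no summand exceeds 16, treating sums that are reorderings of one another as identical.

Counting exhaustively, 620 partitions satisfy the conditions.

620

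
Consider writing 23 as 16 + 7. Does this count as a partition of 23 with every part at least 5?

Yes

The parts sum to 23, and the condition 'every summand is at least 5' holds.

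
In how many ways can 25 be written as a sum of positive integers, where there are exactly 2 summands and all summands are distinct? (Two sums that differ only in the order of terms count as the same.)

12

Enumerating:
24 + 1
23 + 2
22 + 3
21 + 4
20 + 5
19 + 6
18 + 7
17 + 8
16 + 9
15 + 10
14 + 11
13 + 12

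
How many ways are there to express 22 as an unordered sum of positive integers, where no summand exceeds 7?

Enumerating by decreasing first part gives 522 partitions in all.

522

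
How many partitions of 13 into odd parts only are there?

18

Enumerating:
13
11+1+1
9+3+1
9+1+1+1+1
7+5+1
7+3+3
7+3+1+1+1
7+1+1+1+1+1+1
5+5+3
5+5+1+1+1
5+3+3+1+1
5+3+1+1+1+1+1
5+1+1+1+1+1+1+1+1
3+3+3+3+1
3+3+3+1+1+1+1
3+3+1+1+1+1+1+1+1
3+1+1+1+1+1+1+1+1+1+1
1+1+1+1+1+1+1+1+1+1+1+1+1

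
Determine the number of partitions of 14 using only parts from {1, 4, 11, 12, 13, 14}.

8

They are:
14
13 + 1
12 + 1 + 1
11 + 1 + 1 + 1
4 + 4 + 4 + 1 + 1
4 + 4 + 1 + 1 + 1 + 1 + 1 + 1
4 + 1 + 1 + 1 + 1 + 1 + 1 + 1 + 1 + 1 + 1
1 + 1 + 1 + 1 + 1 + 1 + 1 + 1 + 1 + 1 + 1 + 1 + 1 + 1
That's 8 in total.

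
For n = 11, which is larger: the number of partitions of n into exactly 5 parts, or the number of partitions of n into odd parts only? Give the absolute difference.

2

Partitions of 11 into exactly 5 parts: 10.
Partitions of 11 into odd parts only: 12.
|10 − 12| = 2.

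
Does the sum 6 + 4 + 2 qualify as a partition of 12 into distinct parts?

The parts sum to 12, and the condition 'all summands are distinct' holds.

Yes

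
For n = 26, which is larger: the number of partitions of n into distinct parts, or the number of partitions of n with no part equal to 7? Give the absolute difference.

Partitions of 26 into distinct parts: 165.
Partitions of 26 with no part equal to 7: 1946.
|165 − 1946| = 1781.

1781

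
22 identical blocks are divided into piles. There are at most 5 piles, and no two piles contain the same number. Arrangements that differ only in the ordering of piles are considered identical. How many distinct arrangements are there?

88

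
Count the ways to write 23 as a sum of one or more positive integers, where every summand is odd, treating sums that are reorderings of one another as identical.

Systematic enumeration (by largest part, then next-largest, …) yields 104.

104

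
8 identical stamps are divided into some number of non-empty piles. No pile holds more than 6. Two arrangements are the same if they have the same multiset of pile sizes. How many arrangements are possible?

They are:
6+2
6+1+1
5+3
5+2+1
5+1+1+1
4+4
4+3+1
4+2+2
4+2+1+1
4+1+1+1+1
3+3+2
3+3+1+1
3+2+2+1
3+2+1+1+1
3+1+1+1+1+1
2+2+2+2
2+2+2+1+1
2+2+1+1+1+1
2+1+1+1+1+1+1
1+1+1+1+1+1+1+1
That's 20 in total.

20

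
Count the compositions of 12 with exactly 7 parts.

462

By stars and bars with positive parts, the count is C(11,6) = 462.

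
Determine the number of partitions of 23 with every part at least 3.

88

A full systematic count gives 88.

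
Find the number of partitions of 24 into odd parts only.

122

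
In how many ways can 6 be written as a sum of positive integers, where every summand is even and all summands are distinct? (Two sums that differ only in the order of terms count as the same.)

Listing the qualifying partitions of 6:
6
2 + 4
That's 2 in total.

2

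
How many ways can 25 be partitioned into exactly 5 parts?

There are 192 such partitions.

192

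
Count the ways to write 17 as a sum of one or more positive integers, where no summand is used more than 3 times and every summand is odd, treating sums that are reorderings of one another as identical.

They are:
17
15, 1, 1
13, 3, 1
11, 5, 1
11, 3, 3
11, 3, 1, 1, 1
9, 7, 1
9, 5, 3
9, 5, 1, 1, 1
9, 3, 3, 1, 1
7, 7, 3
7, 7, 1, 1, 1
7, 5, 5
7, 5, 3, 1, 1
7, 3, 3, 3, 1
5, 5, 5, 1, 1
5, 5, 3, 3, 1
5, 3, 3, 3, 1, 1, 1

18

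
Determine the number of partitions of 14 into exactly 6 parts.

Listing the qualifying partitions of 14:
9,1,1,1,1,1
8,2,1,1,1,1
7,3,1,1,1,1
7,2,2,1,1,1
6,4,1,1,1,1
6,3,2,1,1,1
6,2,2,2,1,1
5,5,1,1,1,1
5,4,2,1,1,1
5,3,3,1,1,1
5,3,2,2,1,1
5,2,2,2,2,1
4,4,3,1,1,1
4,4,2,2,1,1
4,3,3,2,1,1
4,3,2,2,2,1
4,2,2,2,2,2
3,3,3,3,1,1
3,3,3,2,2,1
3,3,2,2,2,2
Counting gives 20.

20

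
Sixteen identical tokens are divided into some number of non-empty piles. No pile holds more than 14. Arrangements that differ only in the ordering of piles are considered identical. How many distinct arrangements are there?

229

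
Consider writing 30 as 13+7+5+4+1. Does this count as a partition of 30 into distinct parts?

Yes

The parts sum to 30, and the condition 'all summands are distinct' holds.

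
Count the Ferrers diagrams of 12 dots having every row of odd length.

The partitions of 12 that satisfy the conditions:
11+1
9+3
9+1+1+1
7+5
7+3+1+1
7+1+1+1+1+1
5+5+1+1
5+3+3+1
5+3+1+1+1+1
5+1+1+1+1+1+1+1
3+3+3+3
3+3+3+1+1+1
3+3+1+1+1+1+1+1
3+1+1+1+1+1+1+1+1+1
1+1+1+1+1+1+1+1+1+1+1+1

15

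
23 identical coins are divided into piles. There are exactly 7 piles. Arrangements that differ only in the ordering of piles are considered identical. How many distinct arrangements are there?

Enumerating by decreasing first part gives 164 partitions in all.

164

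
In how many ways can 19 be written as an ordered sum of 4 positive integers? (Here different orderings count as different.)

Equivalently, choose which 3 of the 18 gaps become plus signs: C(18,3) = 816.

816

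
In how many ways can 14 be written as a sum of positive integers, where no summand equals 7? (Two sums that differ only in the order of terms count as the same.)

120

Systematic enumeration (by largest part, then next-largest, …) yields 120.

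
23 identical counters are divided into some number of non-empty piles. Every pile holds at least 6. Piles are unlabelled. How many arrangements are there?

12

Listing the qualifying partitions of 23:
23
17+6
16+7
15+8
14+9
13+10
12+11
11+6+6
10+7+6
9+8+6
9+7+7
8+8+7
That's 12 in total.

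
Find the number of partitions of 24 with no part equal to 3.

Enumerating by decreasing first part gives 783 partitions in all.

783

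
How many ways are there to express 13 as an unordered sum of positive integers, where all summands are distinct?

18

Listing the qualifying partitions of 13:
13
1,12
2,11
3,10
1,2,10
4,9
1,3,9
5,8
1,4,8
2,3,8
6,7
1,5,7
2,4,7
1,2,3,7
2,5,6
3,4,6
1,2,4,6
1,3,4,5
Counting gives 18.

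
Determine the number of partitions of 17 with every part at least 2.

66

There are too many to list fully; the first 12 (by largest part) are:
17
15,2
14,3
13,4
13,2,2
12,5
12,3,2
11,6
11,4,2
11,3,3
11,2,2,2
10,7
…and 54 more, for 66 total.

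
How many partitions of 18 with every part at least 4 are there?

They are:
18
4+14
5+13
6+12
7+11
8+10
4+4+10
9+9
4+5+9
4+6+8
5+5+8
4+7+7
5+6+7
6+6+6
4+4+4+6
4+4+5+5

16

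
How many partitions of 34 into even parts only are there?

Systematic enumeration (by largest part, then next-largest, …) yields 297.

297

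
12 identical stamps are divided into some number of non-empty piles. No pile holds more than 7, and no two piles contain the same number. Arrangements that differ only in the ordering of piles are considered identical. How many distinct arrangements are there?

Enumerating:
7, 5
7, 4, 1
7, 3, 2
6, 5, 1
6, 4, 2
6, 3, 2, 1
5, 4, 3
5, 4, 2, 1

8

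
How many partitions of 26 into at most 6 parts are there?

709

There are 709 such partitions.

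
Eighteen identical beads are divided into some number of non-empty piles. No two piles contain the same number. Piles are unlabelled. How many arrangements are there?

There are too many to list fully; the first 12 (by largest part) are:
18
17,1
16,2
15,3
15,2,1
14,4
14,3,1
13,5
13,4,1
13,3,2
12,6
12,5,1
…and 34 more, for 46 total.

46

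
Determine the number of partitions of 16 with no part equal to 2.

96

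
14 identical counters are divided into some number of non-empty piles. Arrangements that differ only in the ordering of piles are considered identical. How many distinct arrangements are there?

A full systematic count gives 135.

135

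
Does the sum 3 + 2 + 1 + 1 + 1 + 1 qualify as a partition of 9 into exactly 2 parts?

The parts sum to 9, and the condition 'there are exactly 2 summands' is violated.

No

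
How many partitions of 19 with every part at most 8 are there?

Counting exhaustively, 352 partitions satisfy the conditions.

352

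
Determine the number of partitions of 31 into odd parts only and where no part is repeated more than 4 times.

152

Direct enumeration gives 152 partitions.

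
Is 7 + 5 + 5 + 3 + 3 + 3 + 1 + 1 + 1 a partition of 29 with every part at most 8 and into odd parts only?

Yes

The parts sum to 29, and the condition 'no summand exceeds 8' holds; the condition 'every summand is odd' holds.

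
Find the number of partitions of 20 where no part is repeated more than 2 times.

There are 202 such partitions.

202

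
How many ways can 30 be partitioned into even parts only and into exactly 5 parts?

There are too many to list fully; the first 12 (by largest part) are:
22, 2, 2, 2, 2
20, 4, 2, 2, 2
18, 6, 2, 2, 2
18, 4, 4, 2, 2
16, 8, 2, 2, 2
16, 6, 4, 2, 2
16, 4, 4, 4, 2
14, 10, 2, 2, 2
14, 8, 4, 2, 2
14, 6, 6, 2, 2
14, 6, 4, 4, 2
14, 4, 4, 4, 4
…and 18 more, for 30 total.

30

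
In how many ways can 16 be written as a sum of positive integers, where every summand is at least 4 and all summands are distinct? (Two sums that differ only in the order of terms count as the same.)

The partitions of 16 that satisfy the conditions:
16
12 + 4
11 + 5
10 + 6
9 + 7
7 + 5 + 4

6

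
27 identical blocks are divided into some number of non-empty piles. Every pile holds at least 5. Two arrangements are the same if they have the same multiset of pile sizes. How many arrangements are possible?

A partial list (first 12 by largest part):
27
22, 5
21, 6
20, 7
19, 8
18, 9
17, 10
17, 5, 5
16, 11
16, 6, 5
15, 12
15, 7, 5
…and 30 more, for 42 total.

42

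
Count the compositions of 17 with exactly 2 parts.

16

By stars and bars with positive parts, the count is C(16,1) = 16.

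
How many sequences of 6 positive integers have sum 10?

126

By stars and bars with positive parts, the count is C(9,5) = 126.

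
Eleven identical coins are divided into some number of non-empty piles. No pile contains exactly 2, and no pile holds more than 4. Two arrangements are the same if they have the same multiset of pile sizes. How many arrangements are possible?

Enumerating:
4,4,3
4,4,1,1,1
4,3,3,1
4,3,1,1,1,1
4,1,1,1,1,1,1,1
3,3,3,1,1
3,3,1,1,1,1,1
3,1,1,1,1,1,1,1,1
1,1,1,1,1,1,1,1,1,1,1
Counting gives 9.

9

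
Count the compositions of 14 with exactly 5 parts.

715

A composition of 14 into 5 positive parts is chosen by placing 4 dividers among the 13 gaps between 14 units: C(13,4) = 715.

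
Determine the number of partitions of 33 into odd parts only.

Direct enumeration gives 448 partitions.

448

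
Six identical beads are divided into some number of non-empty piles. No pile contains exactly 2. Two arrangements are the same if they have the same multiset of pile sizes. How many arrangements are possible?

6

They are:
6
5 + 1
4 + 1 + 1
3 + 3
3 + 1 + 1 + 1
1 + 1 + 1 + 1 + 1 + 1
That's 6 in total.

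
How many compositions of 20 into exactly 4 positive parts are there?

969

Place 3 bars in the 19 internal gaps of a row of 20 dots: C(19,3) = 969.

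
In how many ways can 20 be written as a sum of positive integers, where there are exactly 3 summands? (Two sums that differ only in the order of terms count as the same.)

33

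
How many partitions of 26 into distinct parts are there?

A full systematic count gives 165.

165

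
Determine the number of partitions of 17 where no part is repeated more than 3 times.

Counting exhaustively, 166 partitions satisfy the conditions.

166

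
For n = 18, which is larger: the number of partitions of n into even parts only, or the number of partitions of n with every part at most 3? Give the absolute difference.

7

Partitions of 18 into even parts only: 30.
Partitions of 18 with every part at most 3: 37.
|30 − 37| = 7.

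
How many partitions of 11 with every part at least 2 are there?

They are:
11
9,2
8,3
7,4
7,2,2
6,5
6,3,2
5,4,2
5,3,3
5,2,2,2
4,4,3
4,3,2,2
3,3,3,2
3,2,2,2,2

14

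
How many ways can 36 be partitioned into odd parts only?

668

Counting exhaustively, 668 partitions satisfy the conditions.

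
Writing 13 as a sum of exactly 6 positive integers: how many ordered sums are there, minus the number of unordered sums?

778

Ordered (compositions into 6 parts): C(12,5) = 792.
Partitions of 13 into exactly 6 parts: 14.
Difference: 792 − 14 = 778.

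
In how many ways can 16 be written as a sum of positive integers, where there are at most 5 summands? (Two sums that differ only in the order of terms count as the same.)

101

Systematic enumeration (by largest part, then next-largest, …) yields 101.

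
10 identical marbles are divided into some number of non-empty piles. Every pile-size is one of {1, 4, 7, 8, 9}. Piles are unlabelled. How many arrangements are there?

Enumerating:
9, 1
8, 1, 1
7, 1, 1, 1
4, 4, 1, 1
4, 1, 1, 1, 1, 1, 1
1, 1, 1, 1, 1, 1, 1, 1, 1, 1

6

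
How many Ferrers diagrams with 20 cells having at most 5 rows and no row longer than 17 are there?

Enumerating by decreasing first part gives 188 partitions in all.

188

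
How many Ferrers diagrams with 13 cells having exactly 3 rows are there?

Listing the qualifying partitions of 13:
1,1,11
1,2,10
1,3,9
2,2,9
1,4,8
2,3,8
1,5,7
2,4,7
3,3,7
1,6,6
2,5,6
3,4,6
3,5,5
4,4,5
That's 14 in total.

14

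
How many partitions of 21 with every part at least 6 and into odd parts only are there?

They are:
21
7, 7, 7
Counting gives 2.

2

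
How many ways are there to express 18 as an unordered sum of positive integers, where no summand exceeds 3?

There are too many to list fully; the first 12 (by largest part) are:
3,3,3,3,3,3
3,3,3,3,3,2,1
3,3,3,3,3,1,1,1
3,3,3,3,2,2,2
3,3,3,3,2,2,1,1
3,3,3,3,2,1,1,1,1
3,3,3,3,1,1,1,1,1,1
3,3,3,2,2,2,2,1
3,3,3,2,2,2,1,1,1
3,3,3,2,2,1,1,1,1,1
3,3,3,2,1,1,1,1,1,1,1
3,3,3,1,1,1,1,1,1,1,1,1
…and 25 more, for 37 total.

37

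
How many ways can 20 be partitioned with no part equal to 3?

330

Direct enumeration gives 330 partitions.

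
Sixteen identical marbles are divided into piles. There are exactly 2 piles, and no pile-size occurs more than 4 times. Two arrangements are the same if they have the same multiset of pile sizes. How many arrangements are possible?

They are:
1, 15
2, 14
3, 13
4, 12
5, 11
6, 10
7, 9
8, 8

8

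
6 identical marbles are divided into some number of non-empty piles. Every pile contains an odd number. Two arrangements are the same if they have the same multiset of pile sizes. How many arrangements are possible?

4

Listing the qualifying partitions of 6:
5 + 1
3 + 3
3 + 1 + 1 + 1
1 + 1 + 1 + 1 + 1 + 1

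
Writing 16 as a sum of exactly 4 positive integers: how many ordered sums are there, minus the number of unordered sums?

Compositions: C(15,3) = 455.
Unordered (partitions into 4 parts): 34.
Difference: 455 − 34 = 421.

421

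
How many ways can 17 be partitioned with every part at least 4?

Listing the qualifying partitions of 17:
17
13+4
12+5
11+6
10+7
9+8
9+4+4
8+5+4
7+6+4
7+5+5
6+6+5
5+4+4+4

12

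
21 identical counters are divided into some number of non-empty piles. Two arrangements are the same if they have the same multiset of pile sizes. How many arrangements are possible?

792

Enumerating by decreasing first part gives 792 partitions in all.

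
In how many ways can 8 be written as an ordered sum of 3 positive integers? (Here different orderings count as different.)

Equivalently, choose which 2 of the 7 gaps become plus signs: C(7,2) = 21.

21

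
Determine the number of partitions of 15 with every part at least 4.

They are:
15
11, 4
10, 5
9, 6
8, 7
7, 4, 4
6, 5, 4
5, 5, 5
That's 8 in total.

8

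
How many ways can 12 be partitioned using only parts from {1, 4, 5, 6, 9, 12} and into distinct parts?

The partitions of 12 that satisfy the conditions:
12
6+5+1
That's 2 in total.

2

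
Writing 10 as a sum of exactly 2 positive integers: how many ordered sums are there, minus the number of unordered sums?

Ordered (compositions into 2 parts): C(9,1) = 9.
Unordered (partitions into 2 parts): 5.
Difference: 9 − 5 = 4.

4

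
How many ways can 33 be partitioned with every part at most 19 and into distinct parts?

A full systematic count gives 360.

360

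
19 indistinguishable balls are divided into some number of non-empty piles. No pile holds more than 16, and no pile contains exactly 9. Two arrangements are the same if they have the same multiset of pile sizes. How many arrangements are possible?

444

Systematic enumeration (by largest part, then next-largest, …) yields 444.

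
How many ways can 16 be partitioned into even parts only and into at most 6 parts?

20

The partitions of 16 that satisfy the conditions:
16
14, 2
12, 4
12, 2, 2
10, 6
10, 4, 2
10, 2, 2, 2
8, 8
8, 6, 2
8, 4, 4
8, 4, 2, 2
8, 2, 2, 2, 2
6, 6, 4
6, 6, 2, 2
6, 4, 4, 2
6, 4, 2, 2, 2
6, 2, 2, 2, 2, 2
4, 4, 4, 4
4, 4, 4, 2, 2
4, 4, 2, 2, 2, 2
That's 20 in total.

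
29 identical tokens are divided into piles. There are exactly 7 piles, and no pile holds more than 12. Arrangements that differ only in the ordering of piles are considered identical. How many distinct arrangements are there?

Enumerating by decreasing first part gives 397 partitions in all.

397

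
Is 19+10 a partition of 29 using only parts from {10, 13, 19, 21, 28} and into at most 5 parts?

Yes

The parts sum to 29, and the condition 'each summand belongs to {10, 13, 19, 21, 28}' holds; the condition 'there are at most 5 summands' holds.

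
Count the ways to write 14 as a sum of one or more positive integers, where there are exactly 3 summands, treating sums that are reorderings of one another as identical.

16

They are:
1, 1, 12
1, 2, 11
1, 3, 10
2, 2, 10
1, 4, 9
2, 3, 9
1, 5, 8
2, 4, 8
3, 3, 8
1, 6, 7
2, 5, 7
3, 4, 7
2, 6, 6
3, 5, 6
4, 4, 6
4, 5, 5
That's 16 in total.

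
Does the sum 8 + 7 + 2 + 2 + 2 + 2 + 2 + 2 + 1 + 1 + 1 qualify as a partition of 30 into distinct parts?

The parts sum to 30, and the condition 'all summands are distinct' is violated.

No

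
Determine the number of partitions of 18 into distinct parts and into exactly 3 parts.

19

Enumerating:
15+2+1
14+3+1
13+4+1
13+3+2
12+5+1
12+4+2
11+6+1
11+5+2
11+4+3
10+7+1
10+6+2
10+5+3
9+8+1
9+7+2
9+6+3
9+5+4
8+7+3
8+6+4
7+6+5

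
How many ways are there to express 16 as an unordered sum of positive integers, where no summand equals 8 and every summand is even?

Enumerating:
16
2,14
4,12
2,2,12
6,10
2,4,10
2,2,2,10
4,6,6
2,2,6,6
2,4,4,6
2,2,2,4,6
2,2,2,2,2,6
4,4,4,4
2,2,4,4,4
2,2,2,2,4,4
2,2,2,2,2,2,4
2,2,2,2,2,2,2,2
That's 17 in total.

17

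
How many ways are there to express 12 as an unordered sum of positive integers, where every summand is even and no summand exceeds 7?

7

Enumerating:
6 + 6
2 + 4 + 6
2 + 2 + 2 + 6
4 + 4 + 4
2 + 2 + 4 + 4
2 + 2 + 2 + 2 + 4
2 + 2 + 2 + 2 + 2 + 2
That's 7 in total.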